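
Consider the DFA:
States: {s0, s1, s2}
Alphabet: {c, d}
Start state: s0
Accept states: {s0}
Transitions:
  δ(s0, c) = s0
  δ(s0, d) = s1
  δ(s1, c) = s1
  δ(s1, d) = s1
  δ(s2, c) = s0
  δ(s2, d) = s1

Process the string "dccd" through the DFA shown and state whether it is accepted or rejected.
Processing string "dccd":
  s0 --d--> s1
  s1 --c--> s1
  s1 --c--> s1
  s1 --d--> s1
Final state: s1
Accept states: {s0}
No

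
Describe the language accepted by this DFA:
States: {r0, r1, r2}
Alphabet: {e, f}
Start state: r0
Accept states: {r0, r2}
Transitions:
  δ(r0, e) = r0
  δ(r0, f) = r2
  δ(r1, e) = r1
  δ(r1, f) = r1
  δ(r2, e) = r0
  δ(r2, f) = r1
Testing a few strings:
  'fe' → accept
  'fff' → reject
  'efe' → accept
  'feef' → accept
State roles: r0=last symbol not f (ok); r1=saw ff (dead); r2=last symbol f (ok)
All strings over {e,f} with no two consecutive f's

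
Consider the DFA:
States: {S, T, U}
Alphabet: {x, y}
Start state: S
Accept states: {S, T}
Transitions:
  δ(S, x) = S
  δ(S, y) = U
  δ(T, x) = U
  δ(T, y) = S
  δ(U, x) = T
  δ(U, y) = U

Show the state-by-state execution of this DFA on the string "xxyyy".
read 'x': S → S
  read 'x': S → S
  read 'y': S → U
  read 'y': U → U
  read 'y': U → U
S -> S -> S -> U -> U -> U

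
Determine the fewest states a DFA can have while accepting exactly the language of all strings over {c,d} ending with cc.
By Myhill–Nerode, count the distinguishable equivalence classes: three classes — 0, 1, or ≥2 trailing c's.
3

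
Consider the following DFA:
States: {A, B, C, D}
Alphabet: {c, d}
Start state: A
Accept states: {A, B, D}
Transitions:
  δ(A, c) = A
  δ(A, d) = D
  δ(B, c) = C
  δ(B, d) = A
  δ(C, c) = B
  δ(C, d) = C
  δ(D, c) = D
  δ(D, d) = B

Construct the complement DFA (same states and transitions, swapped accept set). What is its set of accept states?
Complement accept states = All states \ Original accept states
= {A, B, C, D} \ {A, B, D}
{C}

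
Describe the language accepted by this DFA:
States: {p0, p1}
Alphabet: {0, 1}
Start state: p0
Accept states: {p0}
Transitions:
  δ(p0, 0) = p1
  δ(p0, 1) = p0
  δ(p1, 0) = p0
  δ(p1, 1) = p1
Testing a few strings:
  '110' → reject
  '1' → accept
  '01' → reject
  '001' → accept
State roles: p0=even number of 0's so far; p1=odd number of 0's so far
All binary strings with an even number of 0's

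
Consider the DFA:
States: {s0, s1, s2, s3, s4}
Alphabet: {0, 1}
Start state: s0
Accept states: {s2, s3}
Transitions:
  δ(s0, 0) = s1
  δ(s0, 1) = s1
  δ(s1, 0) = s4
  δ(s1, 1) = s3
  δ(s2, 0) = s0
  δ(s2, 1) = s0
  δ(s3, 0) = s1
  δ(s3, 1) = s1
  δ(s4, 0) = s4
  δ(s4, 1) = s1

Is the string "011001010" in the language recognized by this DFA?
Processing string "011001010":
  s0 --0--> s1
  s1 --1--> s3
  s3 --1--> s1
  s1 --0--> s4
  s4 --0--> s4
  s4 --1--> s1
  s1 --0--> s4
  s4 --1--> s1
  s1 --0--> s4
Final state: s4
Accept states: {s2, s3}
No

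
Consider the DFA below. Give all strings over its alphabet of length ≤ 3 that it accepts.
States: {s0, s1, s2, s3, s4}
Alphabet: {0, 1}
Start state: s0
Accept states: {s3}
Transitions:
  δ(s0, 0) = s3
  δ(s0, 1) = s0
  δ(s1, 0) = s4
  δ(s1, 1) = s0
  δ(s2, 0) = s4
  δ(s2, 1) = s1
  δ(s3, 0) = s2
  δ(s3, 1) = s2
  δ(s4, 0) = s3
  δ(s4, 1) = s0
0, 10, 110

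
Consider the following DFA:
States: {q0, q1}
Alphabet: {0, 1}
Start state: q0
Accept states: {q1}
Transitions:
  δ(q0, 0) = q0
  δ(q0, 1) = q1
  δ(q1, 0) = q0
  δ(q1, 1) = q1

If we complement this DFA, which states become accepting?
Complement accept states = All states \ Original accept states
= {q0, q1} \ {q1}
{q0}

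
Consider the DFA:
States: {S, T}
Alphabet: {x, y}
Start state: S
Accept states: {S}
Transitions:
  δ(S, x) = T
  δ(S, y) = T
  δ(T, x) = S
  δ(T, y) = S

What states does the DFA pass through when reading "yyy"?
read 'y': S → T
  read 'y': T → S
  read 'y': S → T
S -> T -> S -> T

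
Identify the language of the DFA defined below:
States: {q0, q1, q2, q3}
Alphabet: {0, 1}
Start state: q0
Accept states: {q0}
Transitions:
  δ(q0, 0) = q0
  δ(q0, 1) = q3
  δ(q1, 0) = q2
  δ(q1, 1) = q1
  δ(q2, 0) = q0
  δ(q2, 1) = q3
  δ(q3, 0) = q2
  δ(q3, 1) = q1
Testing a few strings:
  '01' → reject
  '0000' → accept
  '111' → reject
  '1011' → reject
State roles: q0=value ≡ 0 (mod 4); q1=value ≡ 3 (mod 4); q2=value ≡ 2 (mod 4); q3=value ≡ 1 (mod 4)
All binary strings representing a multiple of 4 (read in base 2; leading zeros allowed and ε counts as 0)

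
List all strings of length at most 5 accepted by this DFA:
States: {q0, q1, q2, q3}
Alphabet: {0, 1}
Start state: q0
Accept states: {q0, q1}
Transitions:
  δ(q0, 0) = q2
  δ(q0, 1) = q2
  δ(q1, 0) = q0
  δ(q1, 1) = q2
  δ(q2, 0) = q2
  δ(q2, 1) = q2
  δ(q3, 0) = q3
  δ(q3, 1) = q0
ε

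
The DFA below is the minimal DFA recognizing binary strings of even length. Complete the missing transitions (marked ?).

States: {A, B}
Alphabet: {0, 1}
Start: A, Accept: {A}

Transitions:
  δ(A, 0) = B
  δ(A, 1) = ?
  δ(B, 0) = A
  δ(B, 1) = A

From the language and accept set, identify what each state tracks — A: even length so far; B: odd length so far.
Each missing δ(q, a) is the state matching the new tracked value after reading a.
δ(A, 1) = B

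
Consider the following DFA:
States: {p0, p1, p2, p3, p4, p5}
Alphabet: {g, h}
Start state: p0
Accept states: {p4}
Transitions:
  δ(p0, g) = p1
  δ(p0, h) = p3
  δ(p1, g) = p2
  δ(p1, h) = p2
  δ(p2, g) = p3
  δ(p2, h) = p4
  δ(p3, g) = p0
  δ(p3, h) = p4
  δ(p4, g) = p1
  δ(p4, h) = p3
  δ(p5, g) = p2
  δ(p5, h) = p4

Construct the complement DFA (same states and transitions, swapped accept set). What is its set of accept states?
Complement accept states = All states \ Original accept states
= {p0, p1, p2, p3, p4, p5} \ {p4}
{p0, p1, p2, p3, p5}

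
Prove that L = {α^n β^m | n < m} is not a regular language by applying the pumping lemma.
Assume L is regular with pumping length p. Idea: pumping up the α-block makes the α-count reach the β-count.
Choose s = α^p β^(p+1) ∈ L. By the pumping lemma, s = xyz with |xy| ≤ p, |y| > 0, so y = α^k with k ≥ 1. Then xy²z = α^(p+k) β^(p+1). Since p+k ≥ p+1, the number of α's is no longer strictly less than the number of β's, so xy²z ∉ L.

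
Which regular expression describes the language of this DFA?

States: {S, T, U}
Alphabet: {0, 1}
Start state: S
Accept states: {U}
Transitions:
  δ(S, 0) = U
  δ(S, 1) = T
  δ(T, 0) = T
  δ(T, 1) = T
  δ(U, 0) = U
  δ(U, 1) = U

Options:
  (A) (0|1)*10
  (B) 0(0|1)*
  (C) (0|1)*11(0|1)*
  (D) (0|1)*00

Check each option against the DFA on short strings; one disagreement eliminates an option:
  (A) (0|1)*10: on '0' the DFA goes S → U and accepts (U ∈ Accept), but the regex does not match it → eliminate
  (B) 0(0|1)*: agrees with the DFA on every string of length ≤ 6
  (C) (0|1)*11(0|1)*: on '0' the DFA goes S → U and accepts (U ∈ Accept), but the regex does not match it → eliminate
  (D) (0|1)*00: on '0' the DFA goes S → U and accepts (U ∈ Accept), but the regex does not match it → eliminate
Only (B) is consistent with the DFA.
(B) 0(0|1)*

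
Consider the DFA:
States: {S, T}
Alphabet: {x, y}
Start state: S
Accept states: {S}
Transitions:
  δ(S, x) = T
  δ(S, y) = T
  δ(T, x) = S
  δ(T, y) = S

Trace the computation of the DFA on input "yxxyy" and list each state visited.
read 'y': S → T
  read 'x': T → S
  read 'x': S → T
  read 'y': T → S
  read 'y': S → T
S -> T -> S -> T -> S -> T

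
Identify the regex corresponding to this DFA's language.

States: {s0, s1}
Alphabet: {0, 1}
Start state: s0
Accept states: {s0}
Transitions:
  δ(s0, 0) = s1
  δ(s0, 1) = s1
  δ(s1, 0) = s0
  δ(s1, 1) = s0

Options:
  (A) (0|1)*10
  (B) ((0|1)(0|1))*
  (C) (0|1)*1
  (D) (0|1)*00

Check each option against the DFA on short strings; one disagreement eliminates an option:
  (A) (0|1)*10: on ε the DFA stays in s0 and accepts (s0 ∈ Accept), but the regex does not match it → eliminate
  (B) ((0|1)(0|1))*: agrees with the DFA on every string of length ≤ 6
  (C) (0|1)*1: on ε the DFA stays in s0 and accepts (s0 ∈ Accept), but the regex does not match it → eliminate
  (D) (0|1)*00: on ε the DFA stays in s0 and accepts (s0 ∈ Accept), but the regex does not match it → eliminate
Only (B) is consistent with the DFA.
(B) ((0|1)(0|1))*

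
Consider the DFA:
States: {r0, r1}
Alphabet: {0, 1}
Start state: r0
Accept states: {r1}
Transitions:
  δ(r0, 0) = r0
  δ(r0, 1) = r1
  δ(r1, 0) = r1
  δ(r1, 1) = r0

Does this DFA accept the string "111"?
Processing string "111":
  r0 --1--> r1
  r1 --1--> r0
  r0 --1--> r1
Final state: r1
Accept states: {r1}
Yes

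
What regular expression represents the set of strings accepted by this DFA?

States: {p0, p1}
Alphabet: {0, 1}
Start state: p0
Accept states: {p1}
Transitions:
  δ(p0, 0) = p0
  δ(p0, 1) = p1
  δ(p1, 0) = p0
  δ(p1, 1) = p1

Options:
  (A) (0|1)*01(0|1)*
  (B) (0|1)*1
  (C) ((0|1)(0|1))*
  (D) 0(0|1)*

Check each option against the DFA on short strings; one disagreement eliminates an option:
  (A) (0|1)*01(0|1)*: on '1' the DFA goes p0 → p1 and accepts (p1 ∈ Accept), but the regex does not match it → eliminate
  (B) (0|1)*1: agrees with the DFA on every string of length ≤ 6
  (C) ((0|1)(0|1))*: on ε the DFA stays in p0 and rejects (p0 ∉ Accept), but the regex matches it → eliminate
  (D) 0(0|1)*: on '0' the DFA goes p0 → p0 and rejects (p0 ∉ Accept), but the regex matches it → eliminate
Only (B) is consistent with the DFA.
(B) (0|1)*1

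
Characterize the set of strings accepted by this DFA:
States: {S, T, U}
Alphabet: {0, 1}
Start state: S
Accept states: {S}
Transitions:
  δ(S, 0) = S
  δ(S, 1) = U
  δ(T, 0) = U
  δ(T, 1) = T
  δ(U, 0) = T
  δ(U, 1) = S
Testing a few strings:
  '1' → reject
  '10' → reject
  '0100' → reject
  '111' → reject
State roles: S=value ≡ 0 (mod 3); T=value ≡ 2 (mod 3); U=value ≡ 1 (mod 3)
All binary strings representing a multiple of 3 (read in base 2; leading zeros allowed and ε counts as 0)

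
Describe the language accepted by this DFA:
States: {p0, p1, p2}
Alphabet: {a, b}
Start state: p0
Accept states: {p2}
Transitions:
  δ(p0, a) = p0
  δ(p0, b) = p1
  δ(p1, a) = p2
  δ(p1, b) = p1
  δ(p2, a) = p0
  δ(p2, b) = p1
Testing a few strings:
  'abbb' → reject
  'abba' → accept
  'bbbb' → reject
  'b' → reject
State roles: p0=no suffix match; p1=one trailing b; p2=suffix is ba
All strings over {a,b} ending with ba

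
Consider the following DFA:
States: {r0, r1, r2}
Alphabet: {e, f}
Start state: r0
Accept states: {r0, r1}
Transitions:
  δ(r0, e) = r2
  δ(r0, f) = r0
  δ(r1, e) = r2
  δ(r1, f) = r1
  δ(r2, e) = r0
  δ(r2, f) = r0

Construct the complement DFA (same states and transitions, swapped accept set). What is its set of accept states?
Complement accept states = All states \ Original accept states
= {r0, r1, r2} \ {r0, r1}
{r2}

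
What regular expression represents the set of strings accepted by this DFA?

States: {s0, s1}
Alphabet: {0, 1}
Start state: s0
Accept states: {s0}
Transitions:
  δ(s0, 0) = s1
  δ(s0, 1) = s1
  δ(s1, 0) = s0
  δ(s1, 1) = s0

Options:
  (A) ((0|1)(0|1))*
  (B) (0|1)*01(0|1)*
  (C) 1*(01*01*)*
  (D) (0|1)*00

Check each option against the DFA on short strings; one disagreement eliminates an option:
  (A) ((0|1)(0|1))*: agrees with the DFA on every string of length ≤ 6
  (B) (0|1)*01(0|1)*: on ε the DFA stays in s0 and accepts (s0 ∈ Accept), but the regex does not match it → eliminate
  (C) 1*(01*01*)*: on '1' the DFA goes s0 → s1 and rejects (s1 ∉ Accept), but the regex matches it → eliminate
  (D) (0|1)*00: on ε the DFA stays in s0 and accepts (s0 ∈ Accept), but the regex does not match it → eliminate
Only (A) is consistent with the DFA.
(A) ((0|1)(0|1))*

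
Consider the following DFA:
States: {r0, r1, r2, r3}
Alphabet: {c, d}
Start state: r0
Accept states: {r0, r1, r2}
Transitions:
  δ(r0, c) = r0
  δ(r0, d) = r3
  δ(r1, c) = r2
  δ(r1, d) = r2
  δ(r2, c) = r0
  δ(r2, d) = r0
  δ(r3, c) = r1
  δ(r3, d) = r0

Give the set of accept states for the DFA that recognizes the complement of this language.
Complement accept states = All states \ Original accept states
= {r0, r1, r2, r3} \ {r0, r1, r2}
{r3}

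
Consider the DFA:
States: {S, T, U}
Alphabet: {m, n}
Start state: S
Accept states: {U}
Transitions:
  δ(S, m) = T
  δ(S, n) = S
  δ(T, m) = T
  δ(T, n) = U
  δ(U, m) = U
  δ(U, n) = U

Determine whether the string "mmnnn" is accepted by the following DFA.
Processing string "mmnnn":
  S --m--> T
  T --m--> T
  T --n--> U
  U --n--> U
  U --n--> U
Final state: U
Accept states: {U}
Yes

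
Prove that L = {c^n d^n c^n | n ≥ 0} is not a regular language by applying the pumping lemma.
Assume L is regular with pumping length p. Idea: pumping the first c-block unbalances it against the other two.
Choose s = c^p d^p c^p ∈ L (|s| = 3p ≥ p). By the pumping lemma, s = xyz with |xy| ≤ p, |y| > 0, so y = c^k with k ≥ 1, inside the first c-block. Then xy²z = c^(p+k) d^p c^p. The first block has length p+k ≠ p, so the three block lengths are no longer equal and xy²z ∉ L.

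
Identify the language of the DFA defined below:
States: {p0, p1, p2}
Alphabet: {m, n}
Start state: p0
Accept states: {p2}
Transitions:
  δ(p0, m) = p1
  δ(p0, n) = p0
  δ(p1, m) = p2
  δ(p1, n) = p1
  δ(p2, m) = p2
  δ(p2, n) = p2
Testing a few strings:
  'nmn' → reject
  'mn' → reject
  'm' → reject
  'nm' → reject
State roles: p0=zero m's seen; p1=one m seen; p2=≥ two m's seen
All strings over {m,n} containing at least two m's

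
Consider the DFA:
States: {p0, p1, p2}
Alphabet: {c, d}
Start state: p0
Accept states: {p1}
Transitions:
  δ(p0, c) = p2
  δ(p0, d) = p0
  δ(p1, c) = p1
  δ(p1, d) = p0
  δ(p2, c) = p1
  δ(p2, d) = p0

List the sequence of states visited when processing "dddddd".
read 'd': p0 → p0
  read 'd': p0 → p0
  read 'd': p0 → p0
  read 'd': p0 → p0
  read 'd': p0 → p0
  read 'd': p0 → p0
p0 -> p0 -> p0 -> p0 -> p0 -> p0 -> p0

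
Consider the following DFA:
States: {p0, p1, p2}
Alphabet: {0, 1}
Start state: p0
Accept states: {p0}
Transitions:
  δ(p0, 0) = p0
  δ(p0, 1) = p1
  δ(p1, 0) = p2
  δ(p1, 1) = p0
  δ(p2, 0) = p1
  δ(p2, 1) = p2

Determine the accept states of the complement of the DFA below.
Complement accept states = All states \ Original accept states
= {p0, p1, p2} \ {p0}
{p1, p2}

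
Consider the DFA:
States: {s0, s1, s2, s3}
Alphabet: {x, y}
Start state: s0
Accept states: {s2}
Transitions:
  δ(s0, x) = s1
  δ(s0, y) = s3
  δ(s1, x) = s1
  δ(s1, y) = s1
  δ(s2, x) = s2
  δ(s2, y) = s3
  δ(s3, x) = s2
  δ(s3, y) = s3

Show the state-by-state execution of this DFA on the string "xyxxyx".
read 'x': s0 → s1
  read 'y': s1 → s1
  read 'x': s1 → s1
  read 'x': s1 → s1
  read 'y': s1 → s1
  read 'x': s1 → s1
s0 -> s1 -> s1 -> s1 -> s1 -> s1 -> s1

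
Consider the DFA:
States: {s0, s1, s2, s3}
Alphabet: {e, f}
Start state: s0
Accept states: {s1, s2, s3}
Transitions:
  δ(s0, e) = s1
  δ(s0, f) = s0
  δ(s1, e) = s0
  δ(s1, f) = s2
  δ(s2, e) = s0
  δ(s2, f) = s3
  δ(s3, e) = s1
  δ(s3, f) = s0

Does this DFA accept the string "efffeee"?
Processing string "efffeee":
  s0 --e--> s1
  s1 --f--> s2
  s2 --f--> s3
  s3 --f--> s0
  s0 --e--> s1
  s1 --e--> s0
  s0 --e--> s1
Final state: s1
Accept states: {s1, s2, s3}
Yes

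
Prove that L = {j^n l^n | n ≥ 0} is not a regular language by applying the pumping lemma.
Assume L is regular with pumping length p. Idea: pumping the j-block changes the count balance.
Choose s = j^p l^p (length 2p ≥ p). By the pumping lemma, s = xyz with |xy| ≤ p, |y| > 0. So y = j^k for some k > 0 (since xy is entirely within the j's). Pumping gives xy²z = j^(p+k) l^p, which is not in L since p+k ≠ p.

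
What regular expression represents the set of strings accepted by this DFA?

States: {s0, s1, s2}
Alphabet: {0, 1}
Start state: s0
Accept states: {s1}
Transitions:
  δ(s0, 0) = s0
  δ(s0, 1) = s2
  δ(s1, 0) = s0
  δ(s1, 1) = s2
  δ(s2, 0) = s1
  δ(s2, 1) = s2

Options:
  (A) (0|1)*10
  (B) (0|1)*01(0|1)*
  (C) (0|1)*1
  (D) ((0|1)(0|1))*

Check each option against the DFA on short strings; one disagreement eliminates an option:
  (A) (0|1)*10: agrees with the DFA on every string of length ≤ 6
  (B) (0|1)*01(0|1)*: on '01' the DFA goes s0 → s0 → s2 and rejects (s2 ∉ Accept), but the regex matches it → eliminate
  (C) (0|1)*1: on '1' the DFA goes s0 → s2 and rejects (s2 ∉ Accept), but the regex matches it → eliminate
  (D) ((0|1)(0|1))*: on ε the DFA stays in s0 and rejects (s0 ∉ Accept), but the regex matches it → eliminate
Only (A) is consistent with the DFA.
(A) (0|1)*10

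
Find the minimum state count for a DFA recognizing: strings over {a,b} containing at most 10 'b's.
By Myhill–Nerode, count the distinguishable equivalence classes: 12 classes — having seen 0, 1, …, 10, or >10 copies of 'b'; counts 0 through 10 are accepting and >10 is dead.
12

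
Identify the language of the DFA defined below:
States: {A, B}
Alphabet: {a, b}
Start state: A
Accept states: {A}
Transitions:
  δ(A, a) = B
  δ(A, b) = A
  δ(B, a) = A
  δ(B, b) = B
Testing a few strings:
  'b' → accept
  'abb' → reject
  'aaa' → reject
  'bb' → accept
State roles: A=even number of a's so far; B=odd number of a's so far
All strings over {a,b} with an even number of a's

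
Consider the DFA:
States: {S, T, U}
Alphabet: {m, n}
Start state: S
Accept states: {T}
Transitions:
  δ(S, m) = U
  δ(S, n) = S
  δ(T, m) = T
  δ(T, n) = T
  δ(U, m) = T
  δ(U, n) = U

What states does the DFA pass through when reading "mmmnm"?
read 'm': S → U
  read 'm': U → T
  read 'm': T → T
  read 'n': T → T
  read 'm': T → T
S -> U -> T -> T -> T -> T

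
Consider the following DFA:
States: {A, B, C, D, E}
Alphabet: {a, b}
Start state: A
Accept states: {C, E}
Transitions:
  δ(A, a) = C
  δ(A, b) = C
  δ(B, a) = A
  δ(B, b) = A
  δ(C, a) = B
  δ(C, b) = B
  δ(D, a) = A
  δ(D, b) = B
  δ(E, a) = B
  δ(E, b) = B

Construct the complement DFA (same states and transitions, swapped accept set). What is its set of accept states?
Complement accept states = All states \ Original accept states
= {A, B, C, D, E} \ {C, E}
{A, B, D}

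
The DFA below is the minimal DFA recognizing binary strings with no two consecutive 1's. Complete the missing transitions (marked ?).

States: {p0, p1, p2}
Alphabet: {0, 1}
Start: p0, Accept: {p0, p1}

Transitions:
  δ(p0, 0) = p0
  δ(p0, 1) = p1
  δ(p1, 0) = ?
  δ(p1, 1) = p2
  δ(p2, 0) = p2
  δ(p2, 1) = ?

From the language and accept set, identify what each state tracks — p0: last symbol not 1 (ok); p1: last symbol 1 (ok); p2: saw 11 (dead).
Each missing δ(q, a) is the state matching the new tracked value after reading a.
δ(p1, 0) = p0; δ(p2, 1) = p2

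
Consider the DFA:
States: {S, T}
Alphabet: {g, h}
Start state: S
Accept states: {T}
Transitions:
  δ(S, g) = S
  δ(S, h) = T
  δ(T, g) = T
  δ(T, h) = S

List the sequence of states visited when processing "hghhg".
read 'h': S → T
  read 'g': T → T
  read 'h': T → S
  read 'h': S → T
  read 'g': T → T
S -> T -> T -> S -> T -> T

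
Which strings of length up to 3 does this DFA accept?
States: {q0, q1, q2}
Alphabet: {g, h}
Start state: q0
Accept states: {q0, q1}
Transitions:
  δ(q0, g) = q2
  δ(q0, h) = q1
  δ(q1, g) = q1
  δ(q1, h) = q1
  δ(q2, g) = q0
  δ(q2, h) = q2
ε, h, gg, hg, hh, ggh, ghg, hgg, hgh, hhg, hhh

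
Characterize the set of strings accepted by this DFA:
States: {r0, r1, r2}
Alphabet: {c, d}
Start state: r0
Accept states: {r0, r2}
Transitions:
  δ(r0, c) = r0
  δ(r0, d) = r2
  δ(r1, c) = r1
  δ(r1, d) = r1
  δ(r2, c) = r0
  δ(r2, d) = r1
Testing a few strings:
  'ddc' → reject
  'dcdd' → reject
  'c' → accept
  'dc' → accept
State roles: r0=last symbol not d (ok); r1=saw dd (dead); r2=last symbol d (ok)
All strings over {c,d} with no two consecutive d's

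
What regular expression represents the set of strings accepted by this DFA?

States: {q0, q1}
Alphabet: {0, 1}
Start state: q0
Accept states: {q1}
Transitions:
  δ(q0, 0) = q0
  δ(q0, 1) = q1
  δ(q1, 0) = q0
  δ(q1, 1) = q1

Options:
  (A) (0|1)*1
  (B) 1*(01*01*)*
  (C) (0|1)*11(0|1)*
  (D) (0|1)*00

Check each option against the DFA on short strings; one disagreement eliminates an option:
  (A) (0|1)*1: agrees with the DFA on every string of length ≤ 6
  (B) 1*(01*01*)*: on ε the DFA stays in q0 and rejects (q0 ∉ Accept), but the regex matches it → eliminate
  (C) (0|1)*11(0|1)*: on '1' the DFA goes q0 → q1 and accepts (q1 ∈ Accept), but the regex does not match it → eliminate
  (D) (0|1)*00: on '1' the DFA goes q0 → q1 and accepts (q1 ∈ Accept), but the regex does not match it → eliminate
Only (A) is consistent with the DFA.
(A) (0|1)*1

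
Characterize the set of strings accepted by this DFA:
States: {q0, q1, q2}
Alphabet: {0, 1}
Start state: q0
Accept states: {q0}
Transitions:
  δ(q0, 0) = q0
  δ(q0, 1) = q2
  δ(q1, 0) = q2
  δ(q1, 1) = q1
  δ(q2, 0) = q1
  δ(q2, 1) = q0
Testing a few strings:
  '1101' → reject
  '1011' → reject
  '00' → accept
  '1100' → accept
State roles: q0=value ≡ 0 (mod 3); q1=value ≡ 2 (mod 3); q2=value ≡ 1 (mod 3)
All binary strings representing a multiple of 3 (read in base 2; leading zeros allowed and ε counts as 0)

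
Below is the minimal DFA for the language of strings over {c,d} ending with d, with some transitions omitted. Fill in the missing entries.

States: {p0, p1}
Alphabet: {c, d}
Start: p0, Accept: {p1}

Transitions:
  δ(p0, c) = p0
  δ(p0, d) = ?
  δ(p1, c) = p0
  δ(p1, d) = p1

From the language and accept set, identify what each state tracks — p0: last symbol not d; p1: last symbol is d.
Each missing δ(q, a) is the state matching the new tracked value after reading a.
δ(p0, d) = p1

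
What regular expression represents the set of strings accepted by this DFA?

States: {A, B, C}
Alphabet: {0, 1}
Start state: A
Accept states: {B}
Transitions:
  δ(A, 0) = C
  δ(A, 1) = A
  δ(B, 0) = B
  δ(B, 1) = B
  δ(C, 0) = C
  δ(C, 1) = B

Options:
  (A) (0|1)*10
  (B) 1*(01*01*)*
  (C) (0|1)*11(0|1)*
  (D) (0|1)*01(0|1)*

Check each option against the DFA on short strings; one disagreement eliminates an option:
  (A) (0|1)*10: on '01' the DFA goes A → C → B and accepts (B ∈ Accept), but the regex does not match it → eliminate
  (B) 1*(01*01*)*: on ε the DFA stays in A and rejects (A ∉ Accept), but the regex matches it → eliminate
  (C) (0|1)*11(0|1)*: on '01' the DFA goes A → C → B and accepts (B ∈ Accept), but the regex does not match it → eliminate
  (D) (0|1)*01(0|1)*: agrees with the DFA on every string of length ≤ 6
Only (D) is consistent with the DFA.
(D) (0|1)*01(0|1)*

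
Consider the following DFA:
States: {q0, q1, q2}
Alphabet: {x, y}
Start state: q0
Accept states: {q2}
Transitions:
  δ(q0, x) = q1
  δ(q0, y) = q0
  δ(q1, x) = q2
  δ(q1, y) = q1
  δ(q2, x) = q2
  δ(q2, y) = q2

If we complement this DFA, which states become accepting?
Complement accept states = All states \ Original accept states
= {q0, q1, q2} \ {q2}
{q0, q1}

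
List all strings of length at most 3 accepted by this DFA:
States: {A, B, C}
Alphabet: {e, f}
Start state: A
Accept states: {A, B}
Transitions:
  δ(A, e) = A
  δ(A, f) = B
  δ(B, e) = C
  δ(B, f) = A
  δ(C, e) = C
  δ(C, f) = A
ε, e, f, ee, ef, ff, eee, eef, eff, fef, ffe, fff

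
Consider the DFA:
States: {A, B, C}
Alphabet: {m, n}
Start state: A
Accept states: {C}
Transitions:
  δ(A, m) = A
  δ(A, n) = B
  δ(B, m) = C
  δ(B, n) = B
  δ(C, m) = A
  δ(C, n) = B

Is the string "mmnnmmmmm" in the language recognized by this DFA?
Processing string "mmnnmmmmm":
  A --m--> A
  A --m--> A
  A --n--> B
  B --n--> B
  B --m--> C
  C --m--> A
  A --m--> A
  A --m--> A
  A --m--> A
Final state: A
Accept states: {C}
No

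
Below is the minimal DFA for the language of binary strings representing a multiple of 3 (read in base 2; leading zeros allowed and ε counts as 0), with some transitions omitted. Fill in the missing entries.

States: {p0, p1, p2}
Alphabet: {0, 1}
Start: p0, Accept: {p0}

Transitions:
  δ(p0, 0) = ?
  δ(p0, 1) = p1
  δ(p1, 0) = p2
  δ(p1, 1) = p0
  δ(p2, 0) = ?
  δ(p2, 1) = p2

From the language and accept set, identify what each state tracks — p0: value ≡ 0 (mod 3); p1: value ≡ 1 (mod 3); p2: value ≡ 2 (mod 3).
Each missing δ(q, a) is the state matching the new tracked value after reading a.
δ(p0, 0) = p0; δ(p2, 0) = p1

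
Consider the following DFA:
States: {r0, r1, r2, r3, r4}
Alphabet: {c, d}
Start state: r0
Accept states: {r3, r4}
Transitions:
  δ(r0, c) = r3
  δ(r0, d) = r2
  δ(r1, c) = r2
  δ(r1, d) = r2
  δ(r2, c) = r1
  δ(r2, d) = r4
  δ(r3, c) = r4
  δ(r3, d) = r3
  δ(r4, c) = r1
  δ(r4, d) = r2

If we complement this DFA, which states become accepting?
Complement accept states = All states \ Original accept states
= {r0, r1, r2, r3, r4} \ {r3, r4}
{r0, r1, r2}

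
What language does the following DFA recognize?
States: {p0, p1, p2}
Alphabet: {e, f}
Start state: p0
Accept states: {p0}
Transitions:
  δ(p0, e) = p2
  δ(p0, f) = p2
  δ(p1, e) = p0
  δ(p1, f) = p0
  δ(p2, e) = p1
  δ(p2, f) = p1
Testing a few strings:
  'f' → reject
  'fef' → accept
  'e' → reject
  'eef' → accept
State roles: p0=length ≡ 0 (mod 3); p1=length ≡ 2 (mod 3); p2=length ≡ 1 (mod 3)
All strings over {e,f} whose length is a multiple of 3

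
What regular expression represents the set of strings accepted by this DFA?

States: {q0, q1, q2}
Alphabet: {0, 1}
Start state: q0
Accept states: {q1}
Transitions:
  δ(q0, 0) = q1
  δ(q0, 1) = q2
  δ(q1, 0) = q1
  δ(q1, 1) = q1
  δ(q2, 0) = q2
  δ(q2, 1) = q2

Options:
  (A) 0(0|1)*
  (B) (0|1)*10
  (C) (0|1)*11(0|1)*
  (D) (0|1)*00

Check each option against the DFA on short strings; one disagreement eliminates an option:
  (A) 0(0|1)*: agrees with the DFA on every string of length ≤ 6
  (B) (0|1)*10: on '0' the DFA goes q0 → q1 and accepts (q1 ∈ Accept), but the regex does not match it → eliminate
  (C) (0|1)*11(0|1)*: on '0' the DFA goes q0 → q1 and accepts (q1 ∈ Accept), but the regex does not match it → eliminate
  (D) (0|1)*00: on '0' the DFA goes q0 → q1 and accepts (q1 ∈ Accept), but the regex does not match it → eliminate
Only (A) is consistent with the DFA.
(A) 0(0|1)*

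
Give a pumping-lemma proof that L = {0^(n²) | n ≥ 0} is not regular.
Assume L is regular with pumping length p. Idea: pumping adds a fixed amount, but gaps between consecutive squares grow.
Choose s = 0^(p²) (length p² ≥ p). By the pumping lemma, s = xyz with |xy| ≤ p, |y| > 0, so |y| = k with 1 ≤ k ≤ p. Then |xy²z| = p²+k. Since p² < p²+k ≤ p²+p < (p+1)², the length p²+k lies strictly between consecutive squares, so it is not a perfect square and xy²z ∉ L.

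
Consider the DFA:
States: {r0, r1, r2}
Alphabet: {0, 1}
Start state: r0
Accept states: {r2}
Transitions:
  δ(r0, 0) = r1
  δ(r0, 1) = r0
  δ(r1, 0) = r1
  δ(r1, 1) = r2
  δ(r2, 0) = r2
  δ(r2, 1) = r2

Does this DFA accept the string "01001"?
Processing string "01001":
  r0 --0--> r1
  r1 --1--> r2
  r2 --0--> r2
  r2 --0--> r2
  r2 --1--> r2
Final state: r2
Accept states: {r2}
Yes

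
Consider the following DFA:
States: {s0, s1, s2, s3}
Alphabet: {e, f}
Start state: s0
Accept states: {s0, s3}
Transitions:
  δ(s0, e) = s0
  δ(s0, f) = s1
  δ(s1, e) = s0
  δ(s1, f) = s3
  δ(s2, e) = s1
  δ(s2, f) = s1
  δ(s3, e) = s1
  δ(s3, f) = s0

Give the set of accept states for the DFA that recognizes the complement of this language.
Complement accept states = All states \ Original accept states
= {s0, s1, s2, s3} \ {s0, s3}
{s1, s2}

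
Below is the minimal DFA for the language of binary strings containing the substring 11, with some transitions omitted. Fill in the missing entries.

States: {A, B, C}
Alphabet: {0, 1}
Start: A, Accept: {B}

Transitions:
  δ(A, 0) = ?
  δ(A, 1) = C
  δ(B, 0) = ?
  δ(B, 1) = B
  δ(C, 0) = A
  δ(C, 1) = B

From the language and accept set, identify what each state tracks — A: no progress toward 11; B: substring 11 seen; C: one trailing 1.
Each missing δ(q, a) is the state matching the new tracked value after reading a.
δ(A, 0) = A; δ(B, 0) = B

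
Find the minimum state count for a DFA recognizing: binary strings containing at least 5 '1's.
By Myhill–Nerode, count the distinguishable equivalence classes: 6 classes — having seen 0, 1, …, 4, or ≥5 copies of '1'; any two classes i < j (j ≤ 5) are distinguished by the string 1^(5−j), which takes class j to 5 copies (accepted) but leaves class i below 5 (rejected).
6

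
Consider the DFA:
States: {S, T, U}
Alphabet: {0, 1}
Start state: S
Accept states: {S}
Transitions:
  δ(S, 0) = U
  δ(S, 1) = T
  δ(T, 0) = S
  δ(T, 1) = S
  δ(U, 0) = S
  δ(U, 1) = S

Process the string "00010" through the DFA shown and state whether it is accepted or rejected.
Processing string "00010":
  S --0--> U
  U --0--> S
  S --0--> U
  U --1--> S
  S --0--> U
Final state: U
Accept states: {S}
No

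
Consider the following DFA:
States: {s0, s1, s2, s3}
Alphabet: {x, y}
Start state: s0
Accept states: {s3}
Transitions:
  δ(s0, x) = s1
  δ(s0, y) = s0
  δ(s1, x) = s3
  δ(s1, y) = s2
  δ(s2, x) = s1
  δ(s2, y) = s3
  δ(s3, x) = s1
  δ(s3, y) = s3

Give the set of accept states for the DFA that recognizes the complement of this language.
Complement accept states = All states \ Original accept states
= {s0, s1, s2, s3} \ {s3}
{s0, s1, s2}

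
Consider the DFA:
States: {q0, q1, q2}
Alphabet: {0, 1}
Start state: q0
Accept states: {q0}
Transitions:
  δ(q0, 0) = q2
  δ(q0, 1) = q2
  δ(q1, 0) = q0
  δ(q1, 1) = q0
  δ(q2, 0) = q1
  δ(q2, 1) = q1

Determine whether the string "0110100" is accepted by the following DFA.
Processing string "0110100":
  q0 --0--> q2
  q2 --1--> q1
  q1 --1--> q0
  q0 --0--> q2
  q2 --1--> q1
  q1 --0--> q0
  q0 --0--> q2
Final state: q2
Accept states: {q0}
No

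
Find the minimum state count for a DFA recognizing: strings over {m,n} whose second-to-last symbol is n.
By Myhill–Nerode, count the distinguishable equivalence classes: 2^2 = 4 classes — the DFA must remember the last 2 symbols read; every pair of distinct length-2 suffixes is distinguishable by some continuation.
4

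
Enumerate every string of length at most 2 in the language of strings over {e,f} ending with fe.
fe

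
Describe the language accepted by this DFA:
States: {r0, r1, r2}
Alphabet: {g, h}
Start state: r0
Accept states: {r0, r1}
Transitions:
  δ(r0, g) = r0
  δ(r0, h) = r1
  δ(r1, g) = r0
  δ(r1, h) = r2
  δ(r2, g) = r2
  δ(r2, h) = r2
Testing a few strings:
  'gh' → accept
  'gg' → accept
  'hghg' → accept
  'hg' → accept
State roles: r0=last symbol not h (ok); r1=last symbol h (ok); r2=saw hh (dead)
All strings over {g,h} with no two consecutive h's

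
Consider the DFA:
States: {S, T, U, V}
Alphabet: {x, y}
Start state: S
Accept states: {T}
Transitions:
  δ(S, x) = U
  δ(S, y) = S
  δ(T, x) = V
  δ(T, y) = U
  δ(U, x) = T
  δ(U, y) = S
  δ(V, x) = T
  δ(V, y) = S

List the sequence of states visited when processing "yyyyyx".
read 'y': S → S
  read 'y': S → S
  read 'y': S → S
  read 'y': S → S
  read 'y': S → S
  read 'x': S → U
S -> S -> S -> S -> S -> S -> U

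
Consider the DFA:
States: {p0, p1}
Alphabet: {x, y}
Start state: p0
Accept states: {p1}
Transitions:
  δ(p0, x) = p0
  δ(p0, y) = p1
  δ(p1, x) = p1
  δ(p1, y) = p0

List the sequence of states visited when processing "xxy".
read 'x': p0 → p0
  read 'x': p0 → p0
  read 'y': p0 → p1
p0 -> p0 -> p0 -> p1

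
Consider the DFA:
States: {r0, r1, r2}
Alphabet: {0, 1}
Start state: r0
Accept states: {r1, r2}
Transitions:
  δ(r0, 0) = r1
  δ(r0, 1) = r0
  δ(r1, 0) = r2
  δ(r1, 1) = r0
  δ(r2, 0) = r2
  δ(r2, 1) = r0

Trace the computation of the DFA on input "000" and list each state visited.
read '0': r0 → r1
  read '0': r1 → r2
  read '0': r2 → r2
r0 -> r1 -> r2 -> r2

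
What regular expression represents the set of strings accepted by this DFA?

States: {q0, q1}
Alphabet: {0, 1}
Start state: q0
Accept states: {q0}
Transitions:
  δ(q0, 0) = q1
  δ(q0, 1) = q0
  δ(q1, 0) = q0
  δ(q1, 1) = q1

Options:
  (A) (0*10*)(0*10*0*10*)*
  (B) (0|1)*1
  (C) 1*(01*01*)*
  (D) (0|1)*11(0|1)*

Check each option against the DFA on short strings; one disagreement eliminates an option:
  (A) (0*10*)(0*10*0*10*)*: on ε the DFA stays in q0 and accepts (q0 ∈ Accept), but the regex does not match it → eliminate
  (B) (0|1)*1: on ε the DFA stays in q0 and accepts (q0 ∈ Accept), but the regex does not match it → eliminate
  (C) 1*(01*01*)*: agrees with the DFA on every string of length ≤ 6
  (D) (0|1)*11(0|1)*: on ε the DFA stays in q0 and accepts (q0 ∈ Accept), but the regex does not match it → eliminate
Only (C) is consistent with the DFA.
(C) 1*(01*01*)*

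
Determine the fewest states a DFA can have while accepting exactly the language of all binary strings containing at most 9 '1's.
By Myhill–Nerode, count the distinguishable equivalence classes: 11 classes — having seen 0, 1, …, 9, or >9 copies of '1'; counts 0 through 9 are accepting and >9 is dead.
11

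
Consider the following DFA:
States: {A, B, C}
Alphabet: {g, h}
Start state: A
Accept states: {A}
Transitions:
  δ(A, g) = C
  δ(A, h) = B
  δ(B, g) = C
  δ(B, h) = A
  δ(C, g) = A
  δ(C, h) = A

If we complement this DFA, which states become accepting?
Complement accept states = All states \ Original accept states
= {A, B, C} \ {A}
{B, C}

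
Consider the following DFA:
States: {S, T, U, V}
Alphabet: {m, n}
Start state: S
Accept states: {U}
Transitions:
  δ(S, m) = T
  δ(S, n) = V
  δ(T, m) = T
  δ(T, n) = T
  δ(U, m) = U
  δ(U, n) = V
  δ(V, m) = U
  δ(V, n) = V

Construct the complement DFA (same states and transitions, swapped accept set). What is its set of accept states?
Complement accept states = All states \ Original accept states
= {S, T, U, V} \ {U}
{S, T, V}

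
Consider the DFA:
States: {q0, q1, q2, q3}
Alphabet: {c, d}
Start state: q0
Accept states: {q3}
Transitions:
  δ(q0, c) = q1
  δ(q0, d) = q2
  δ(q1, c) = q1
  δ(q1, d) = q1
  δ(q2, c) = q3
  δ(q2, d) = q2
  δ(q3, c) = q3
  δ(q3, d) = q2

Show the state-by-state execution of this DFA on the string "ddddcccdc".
read 'd': q0 → q2
  read 'd': q2 → q2
  read 'd': q2 → q2
  read 'd': q2 → q2
  read 'c': q2 → q3
  read 'c': q3 → q3
  read 'c': q3 → q3
  read 'd': q3 → q2
  read 'c': q2 → q3
q0 -> q2 -> q2 -> q2 -> q2 -> q3 -> q3 -> q3 -> q2 -> q3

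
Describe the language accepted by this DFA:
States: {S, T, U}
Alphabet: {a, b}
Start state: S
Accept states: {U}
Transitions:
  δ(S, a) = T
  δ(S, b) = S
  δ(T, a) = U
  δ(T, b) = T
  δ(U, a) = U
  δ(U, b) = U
Testing a few strings:
  'b' → reject
  'a' → reject
  'baa' → accept
  'ba' → reject
State roles: S=zero a's seen; T=one a seen; U=≥ two a's seen
All strings over {a,b} containing at least two a's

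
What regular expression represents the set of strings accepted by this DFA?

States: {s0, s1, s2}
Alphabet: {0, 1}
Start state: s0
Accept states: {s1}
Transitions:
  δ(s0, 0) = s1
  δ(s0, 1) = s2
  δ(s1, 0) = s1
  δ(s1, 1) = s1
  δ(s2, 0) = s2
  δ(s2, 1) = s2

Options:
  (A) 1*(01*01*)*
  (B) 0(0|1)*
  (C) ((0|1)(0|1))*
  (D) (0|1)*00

Check each option against the DFA on short strings; one disagreement eliminates an option:
  (A) 1*(01*01*)*: on ε the DFA stays in s0 and rejects (s0 ∉ Accept), but the regex matches it → eliminate
  (B) 0(0|1)*: agrees with the DFA on every string of length ≤ 6
  (C) ((0|1)(0|1))*: on ε the DFA stays in s0 and rejects (s0 ∉ Accept), but the regex matches it → eliminate
  (D) (0|1)*00: on '0' the DFA goes s0 → s1 and accepts (s1 ∈ Accept), but the regex does not match it → eliminate
Only (B) is consistent with the DFA.
(B) 0(0|1)*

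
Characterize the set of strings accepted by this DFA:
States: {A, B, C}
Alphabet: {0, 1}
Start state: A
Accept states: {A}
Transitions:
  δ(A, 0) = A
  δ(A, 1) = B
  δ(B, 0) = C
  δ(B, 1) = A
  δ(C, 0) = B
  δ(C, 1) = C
Testing a few strings:
  '010' → reject
  '1' → reject
  '00' → accept
  '0011' → accept
State roles: A=value ≡ 0 (mod 3); B=value ≡ 1 (mod 3); C=value ≡ 2 (mod 3)
All binary strings representing a multiple of 3 (read in base 2; leading zeros allowed and ε counts as 0)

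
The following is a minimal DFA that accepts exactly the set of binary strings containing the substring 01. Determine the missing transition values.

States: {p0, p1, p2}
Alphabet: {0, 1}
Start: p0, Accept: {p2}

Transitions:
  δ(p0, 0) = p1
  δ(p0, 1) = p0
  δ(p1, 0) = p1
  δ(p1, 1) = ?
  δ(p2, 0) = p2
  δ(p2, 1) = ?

From the language and accept set, identify what each state tracks — p0: no 0 seen yet; p1: seen a 0, waiting for 1; p2: substring 01 seen.
Each missing δ(q, a) is the state matching the new tracked value after reading a.
δ(p1, 1) = p2; δ(p2, 1) = p2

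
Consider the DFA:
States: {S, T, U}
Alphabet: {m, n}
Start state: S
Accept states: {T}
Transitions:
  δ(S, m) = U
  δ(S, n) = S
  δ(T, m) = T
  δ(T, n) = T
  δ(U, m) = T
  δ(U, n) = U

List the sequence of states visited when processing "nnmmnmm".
read 'n': S → S
  read 'n': S → S
  read 'm': S → U
  read 'm': U → T
  read 'n': T → T
  read 'm': T → T
  read 'm': T → T
S -> S -> S -> U -> T -> T -> T -> T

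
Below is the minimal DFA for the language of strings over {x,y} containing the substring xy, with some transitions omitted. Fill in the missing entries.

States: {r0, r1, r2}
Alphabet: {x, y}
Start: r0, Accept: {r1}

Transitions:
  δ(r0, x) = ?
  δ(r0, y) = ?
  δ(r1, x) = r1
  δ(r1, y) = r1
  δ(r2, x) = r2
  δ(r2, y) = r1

From the language and accept set, identify what each state tracks — r0: no x seen yet; r1: substring xy seen; r2: seen a x, waiting for y.
Each missing δ(q, a) is the state matching the new tracked value after reading a.
δ(r0, x) = r2; δ(r0, y) = r0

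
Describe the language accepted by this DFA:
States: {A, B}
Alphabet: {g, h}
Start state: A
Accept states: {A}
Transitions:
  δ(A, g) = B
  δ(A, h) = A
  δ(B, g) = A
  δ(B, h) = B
Testing a few strings:
  'g' → reject
  'ggg' → reject
  'hgh' → reject
  'h' → accept
State roles: A=even number of g's so far; B=odd number of g's so far
All strings over {g,h} with an even number of g's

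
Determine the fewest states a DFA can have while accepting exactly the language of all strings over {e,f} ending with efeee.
By Myhill–Nerode, count the distinguishable equivalence classes: 6 classes — one per longest suffix of the input that is a prefix of 'efeee' (lengths 0 through 5); only the length-5 class is accepting.
6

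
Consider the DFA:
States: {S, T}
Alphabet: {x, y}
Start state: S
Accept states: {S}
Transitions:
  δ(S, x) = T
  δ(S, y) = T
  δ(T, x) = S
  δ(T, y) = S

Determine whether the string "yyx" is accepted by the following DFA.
Processing string "yyx":
  S --y--> T
  T --y--> S
  S --x--> T
Final state: T
Accept states: {S}
No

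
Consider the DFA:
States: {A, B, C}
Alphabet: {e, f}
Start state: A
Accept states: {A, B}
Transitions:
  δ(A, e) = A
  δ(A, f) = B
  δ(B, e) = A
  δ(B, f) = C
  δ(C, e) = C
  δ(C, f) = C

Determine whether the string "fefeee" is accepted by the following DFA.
Processing string "fefeee":
  A --f--> B
  B --e--> A
  A --f--> B
  B --e--> A
  A --e--> A
  A --e--> A
Final state: A
Accept states: {A, B}
Yes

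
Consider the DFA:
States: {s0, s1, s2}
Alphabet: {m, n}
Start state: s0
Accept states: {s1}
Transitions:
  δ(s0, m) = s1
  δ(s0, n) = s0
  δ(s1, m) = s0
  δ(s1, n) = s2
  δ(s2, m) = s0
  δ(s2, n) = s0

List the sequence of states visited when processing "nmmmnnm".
read 'n': s0 → s0
  read 'm': s0 → s1
  read 'm': s1 → s0
  read 'm': s0 → s1
  read 'n': s1 → s2
  read 'n': s2 → s0
  read 'm': s0 → s1
s0 -> s0 -> s1 -> s0 -> s1 -> s2 -> s0 -> s1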